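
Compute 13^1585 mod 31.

26

Square-and-reduce mod 31: 13^1≡13, 13^2≡14, 13^4≡10, 13^8≡7, 13^16≡18, 13^32≡14, 13^64≡10, 13^128≡7, 13^256≡18, 13^512≡14, 13^1024≡10.
Since 1585 = 1 + 16 + 32 + 512 + 1024 in binary, 13^1585 ≡ 13·18·14·14·10 ≡ 26 (mod 31).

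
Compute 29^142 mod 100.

Successive squares of 29 mod 100: 29^1≡29, 29^2≡41, 29^4≡81, 29^8≡61, 29^16≡21, 29^32≡41, 29^64≡81, 29^128≡61.
Since 142 = 2 + 4 + 8 + 128 in binary, 29^142 ≡ 41·81·61·61 ≡ 41 (mod 100).

41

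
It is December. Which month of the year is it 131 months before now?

131 − 10·12 = 11, so 131 ≡ 11 (mod 12).
December − 11 months → January.

January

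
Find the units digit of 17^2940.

The units digit of 17^n cycles with period 4: 7, 9, 3, 1, …
2940 leaves remainder 0 on division by 4, so 17^2940 ends in 1.

1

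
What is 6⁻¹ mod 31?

31 = 5·6 + 1
6 = 6·1 + 0
Back-substituting gives 6·26 ≡ 1 (mod 31).

26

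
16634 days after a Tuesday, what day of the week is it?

Thursday

16634 mod 7 = 2 (since 2376·7 = 16632).
Tuesday + 2 days → Thursday.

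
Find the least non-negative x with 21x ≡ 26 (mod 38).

The inverse of 21 mod 38 is 29 (since 21·29 = 609 ≡ 1).
Multiplying both sides by 29: x ≡ 29·26 = 754 ≡ 32 (mod 38).

32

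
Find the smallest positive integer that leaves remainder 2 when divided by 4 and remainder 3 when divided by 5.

18

Since 5·1 ≡ 1 (mod 4), take x = 3 + 5·((2−3)·1 mod 4) = 3 + 5·3 = 18.
Check: 18 mod 4 = 2, 18 mod 5 = 3.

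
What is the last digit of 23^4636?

1

Powers of 3 mod 10 repeat with period 4: 3, 9, 7, 1.
4636 leaves remainder 0 on division by 4, so 23^4636 ends in 1.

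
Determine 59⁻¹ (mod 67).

59·25 = 1475 = 22·67 + 1, so 59⁻¹ ≡ 25 (mod 67).

25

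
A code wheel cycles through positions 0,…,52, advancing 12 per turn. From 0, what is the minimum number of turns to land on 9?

The inverse of 12 mod 53 is 31 (since 12·31 = 372 ≡ 1).
So x ≡ 31·9 = 279 ≡ 14 (mod 53).
Check: 12·14 = 168 = 3·53 + 9.

14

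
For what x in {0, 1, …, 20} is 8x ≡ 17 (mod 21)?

The inverse of 8 mod 21 is 8 (since 8·8 = 64 ≡ 1).
So x ≡ 8·17 = 136 ≡ 10 (mod 21).
Check: 8·10 = 80 = 3·21 + 17.

10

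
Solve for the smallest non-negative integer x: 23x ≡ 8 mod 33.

The inverse of 23 mod 33 is 23 (since 23·23 = 529 ≡ 1).
So x ≡ 23·8 = 184 ≡ 19 (mod 33).
Check: 23·19 = 437 = 13·33 + 8.

19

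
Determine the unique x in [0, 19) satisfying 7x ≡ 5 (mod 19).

The inverse of 7 mod 19 is 11 (since 7·11 = 77 ≡ 1).
Multiplying both sides by 11: x ≡ 11·5 = 55 ≡ 17 (mod 19).
Check: 7·17 = 119 = 6·19 + 5.

17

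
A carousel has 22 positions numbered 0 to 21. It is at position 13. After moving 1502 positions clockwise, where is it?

19

Dividing 1502 by 22 gives quotient 68 and remainder 6.
(13 + 6) mod 22 = 19.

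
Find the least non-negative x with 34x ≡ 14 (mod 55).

34⁻¹ ≡ 34 (mod 55) because 34·34 = 1156 = 21·55 + 1.
Multiplying both sides by 34: x ≡ 34·14 = 476 ≡ 36 (mod 55).

36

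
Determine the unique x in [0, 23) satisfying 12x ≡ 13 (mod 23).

3

12⁻¹ ≡ 2 (mod 23) because 12·2 = 24 = 1·23 + 1.
Multiplying both sides by 2: x ≡ 2·13 = 26 ≡ 3 (mod 23).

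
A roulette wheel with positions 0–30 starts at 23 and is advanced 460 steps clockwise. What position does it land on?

460 − 14·31 = 26, so 460 ≡ 26 (mod 31).
(23 + 26) mod 31 = 18.

18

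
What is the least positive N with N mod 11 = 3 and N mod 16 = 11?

x ≡ 3 (mod 11) gives x ∈ {3, 14, 25, 36, 47, 58, 69, 80, …}.
The first of these with x mod 16 = 11 is 91.

91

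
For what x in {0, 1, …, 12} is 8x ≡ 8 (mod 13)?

1

The inverse of 8 mod 13 is 5 (since 8·5 = 40 ≡ 1).
So x ≡ 5·8 = 40 ≡ 1 (mod 13).
Check: 8·1 = 8 = 0·13 + 8.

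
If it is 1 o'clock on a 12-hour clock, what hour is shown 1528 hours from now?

5

1528 − 127·12 = 4, so 1528 ≡ 4 (mod 12).
1 + 4 → 5 on a 12-hour dial.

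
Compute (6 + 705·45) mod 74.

59

705·45 = 31725.
31725 = 428·74 + 53, so 31725 mod 74 = 53.
(6 + 53) mod 74 = 59.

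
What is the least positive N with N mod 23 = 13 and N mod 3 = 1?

x ≡ 1 (mod 3) gives x ∈ {1, 4, 7, 10, 13}.
The first of these with x mod 23 = 13 is 13.

13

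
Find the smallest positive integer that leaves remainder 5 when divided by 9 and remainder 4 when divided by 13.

Since 13·7 ≡ 1 (mod 9), take x = 4 + 13·((5−4)·7 mod 9) = 4 + 13·7 = 95.
Check: 95 mod 9 = 5, 95 mod 13 = 4.

95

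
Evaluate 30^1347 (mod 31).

Square-and-reduce mod 31: 30^1≡30, 30^2≡1, 30^4≡1, 30^8≡1, 30^16≡1, 30^32≡1, 30^64≡1, 30^128≡1, 30^256≡1, 30^512≡1, 30^1024≡1.
1347 = 1 + 2 + 64 + 256 + 1024, so 30^1347 ≡ 30·1·1·1·1 ≡ 30 (mod 31).

30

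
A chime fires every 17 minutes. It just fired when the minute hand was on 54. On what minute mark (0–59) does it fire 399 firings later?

399·17 = 6783.
6783 − 113·60 = 3, so 6783 ≡ 3 (mod 60).
(54 + 3) mod 60 = 57.

57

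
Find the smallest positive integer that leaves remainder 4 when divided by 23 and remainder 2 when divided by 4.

Since 4·6 ≡ 1 (mod 23), take x = 2 + 4·((4−2)·6 mod 23) = 2 + 4·12 = 50.
Check: 50 mod 23 = 4, 50 mod 4 = 2.

50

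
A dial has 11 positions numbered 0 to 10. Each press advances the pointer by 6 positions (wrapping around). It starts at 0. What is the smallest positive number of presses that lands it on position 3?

6⁻¹ ≡ 2 (mod 11) because 6·2 = 12 = 1·11 + 1.
So x ≡ 2·3 = 6 ≡ 6 (mod 11).
Check: 6·6 = 36 = 3·11 + 3.

6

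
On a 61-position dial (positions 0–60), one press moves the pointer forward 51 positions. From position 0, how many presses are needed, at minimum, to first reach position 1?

6

61 = 1·51 + 10
51 = 5·10 + 1
10 = 10·1 + 0
Back-substituting gives 51·6 ≡ 1 (mod 61).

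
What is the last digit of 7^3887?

Powers of 7 mod 10 repeat with period 4: 7, 9, 3, 1.
3887 leaves remainder 3 on division by 4, so 7^3887 ends in 3.

3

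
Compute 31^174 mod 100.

Successive squares of 31 mod 100: 31^1≡31, 31^2≡61, 31^4≡21, 31^8≡41, 31^16≡81, 31^32≡61, 31^64≡21, 31^128≡41.
174 = 2 + 4 + 8 + 32 + 128, so 31^174 ≡ 61·21·41·61·41 ≡ 21 (mod 100).

21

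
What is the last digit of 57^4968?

1

Last digits of 7^n: 7, 9, 3, 1 (period 4).
4968 mod 4 = 0, so the last digit matches 7^4 = 1.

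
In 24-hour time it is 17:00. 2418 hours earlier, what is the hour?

Dividing 2418 by 24 gives quotient 100 and remainder 18.
(17 − 18) mod 24 = 23.

23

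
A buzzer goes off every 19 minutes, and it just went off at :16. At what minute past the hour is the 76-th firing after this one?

20

76·19 = 1444.
1444 − 24·60 = 4, so 1444 ≡ 4 (mod 60).
(16 + 4) mod 60 = 20.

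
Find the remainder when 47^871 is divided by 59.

By repeated squaring mod 59: 47^1≡47, 47^2≡26, 47^4≡27, 47^8≡21, 47^16≡28, 47^32≡17, 47^64≡53, 47^128≡36, 47^256≡57, 47^512≡4.
Since 871 = 1 + 2 + 4 + 32 + 64 + 256 + 512 in binary, 47^871 ≡ 47·26·27·17·53·57·4 ≡ 47 (mod 59).

47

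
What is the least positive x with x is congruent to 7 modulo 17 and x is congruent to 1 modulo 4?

41

Since 4·13 ≡ 1 (mod 17), take x = 1 + 4·((7−1)·13 mod 17) = 1 + 4·10 = 41.
Check: 41 mod 17 = 7, 41 mod 4 = 1.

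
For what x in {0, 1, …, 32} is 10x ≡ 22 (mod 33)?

The inverse of 10 mod 33 is 10 (since 10·10 = 100 ≡ 1).
So x ≡ 10·22 = 220 ≡ 22 (mod 33).

22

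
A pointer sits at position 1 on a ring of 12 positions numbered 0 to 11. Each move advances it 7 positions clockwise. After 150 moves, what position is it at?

7

150·7 = 1050.
1050 mod 12 = 6 (since 87·12 = 1044).
(1 + 6) mod 12 = 7.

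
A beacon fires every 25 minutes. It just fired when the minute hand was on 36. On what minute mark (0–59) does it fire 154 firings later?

154·25 = 3850.
Dividing 3850 by 60 gives quotient 64 and remainder 10.
(36 + 10) mod 60 = 46.

46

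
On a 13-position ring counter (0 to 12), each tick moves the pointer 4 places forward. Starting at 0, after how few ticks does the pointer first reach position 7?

The inverse of 4 mod 13 is 10 (since 4·10 = 40 ≡ 1).
So x ≡ 10·7 = 70 ≡ 5 (mod 13).
Check: 4·5 = 20 = 1·13 + 7.

5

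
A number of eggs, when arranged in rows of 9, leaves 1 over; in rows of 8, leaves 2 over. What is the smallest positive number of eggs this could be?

10

x ≡ 2 (mod 8) gives x ∈ {2, 10}.
The first of these with x mod 9 = 1 is 10.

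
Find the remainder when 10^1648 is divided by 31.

Square-and-reduce mod 31: 10^1≡10, 10^2≡7, 10^4≡18, 10^8≡14, 10^16≡10, 10^32≡7, 10^64≡18, 10^128≡14, 10^256≡10, 10^512≡7, 10^1024≡18.
Since 1648 = 16 + 32 + 64 + 512 + 1024 in binary, 10^1648 ≡ 10·7·18·7·18 ≡ 9 (mod 31).

9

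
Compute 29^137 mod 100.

By repeated squaring mod 100: 29^1≡29, 29^2≡41, 29^4≡81, 29^8≡61, 29^16≡21, 29^32≡41, 29^64≡81, 29^128≡61.
137 = 1 + 8 + 128, so 29^137 ≡ 29·61·61 ≡ 9 (mod 100).

9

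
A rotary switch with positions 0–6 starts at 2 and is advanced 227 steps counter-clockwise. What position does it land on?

6

227 mod 7 = 3 (since 32·7 = 224).
(2 − 3) mod 7 = 6.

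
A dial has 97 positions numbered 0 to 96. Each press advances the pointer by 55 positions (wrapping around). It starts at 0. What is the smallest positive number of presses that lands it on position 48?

55⁻¹ ≡ 30 (mod 97) because 55·30 = 1650 = 17·97 + 1.
So x ≡ 30·48 = 1440 ≡ 82 (mod 97).
Check: 55·82 = 4510 = 46·97 + 48.

82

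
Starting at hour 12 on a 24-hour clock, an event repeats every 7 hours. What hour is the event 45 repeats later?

15

45·7 = 315.
315 − 13·24 = 3, so 315 ≡ 3 (mod 24).
(12 + 3) mod 24 = 15.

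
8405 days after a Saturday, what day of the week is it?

8405 mod 7 = 5 (since 1200·7 = 8400).
Saturday + 5 days → Thursday.

Thursday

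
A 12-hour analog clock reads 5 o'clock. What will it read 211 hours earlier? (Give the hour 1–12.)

10

Dividing 211 by 12 gives quotient 17 and remainder 7.
5 − 7 → 10 on a 12-hour dial.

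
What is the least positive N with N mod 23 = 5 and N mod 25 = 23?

Since 25·12 ≡ 1 (mod 23), take x = 23 + 25·((5−23)·12 mod 23) = 23 + 25·14 = 373.
Check: 373 mod 23 = 5, 373 mod 25 = 23.

373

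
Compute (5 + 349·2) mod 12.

349·2 = 698.
698 = 58·12 + 2, so 698 mod 12 = 2.
(5 + 2) mod 12 = 7.

7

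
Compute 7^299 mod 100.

Successive squares of 7 mod 100: 7^1≡7, 7^2≡49, 7^4≡1, 7^8≡1, 7^16≡1, 7^32≡1, 7^64≡1, 7^128≡1, 7^256≡1.
Since 299 = 1 + 2 + 8 + 32 + 256 in binary, 7^299 ≡ 7·49·1·1·1 ≡ 43 (mod 100).

43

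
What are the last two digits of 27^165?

07

Successive squares of 27 mod 100: 27^1≡27, 27^2≡29, 27^4≡41, 27^8≡81, 27^16≡61, 27^32≡21, 27^64≡41, 27^128≡81.
Since 165 = 1 + 4 + 32 + 128 in binary, 27^165 ≡ 27·41·21·81 ≡ 7 (mod 100).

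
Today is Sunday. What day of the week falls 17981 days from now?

Dividing 17981 by 7 gives quotient 2568 and remainder 5.
Sunday + 5 days → Friday.

Friday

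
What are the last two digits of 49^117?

By repeated squaring mod 100: 49^1≡49, 49^2≡1, 49^4≡1, 49^8≡1, 49^16≡1, 49^32≡1, 49^64≡1.
Since 117 = 1 + 4 + 16 + 32 + 64 in binary, 49^117 ≡ 49·1·1·1·1 ≡ 49 (mod 100).

49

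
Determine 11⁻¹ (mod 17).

14

11·14 = 154 = 9·17 + 1, so 11⁻¹ ≡ 14 (mod 17).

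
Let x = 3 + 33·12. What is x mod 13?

33·12 = 396.
396 mod 13 = 6 (since 30·13 = 390).
(3 + 6) mod 13 = 9.

9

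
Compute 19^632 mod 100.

Square-and-reduce mod 100: 19^1≡19, 19^2≡61, 19^4≡21, 19^8≡41, 19^16≡81, 19^32≡61, 19^64≡21, 19^128≡41, 19^256≡81, 19^512≡61.
632 = 8 + 16 + 32 + 64 + 512, so 19^632 ≡ 41·81·61·21·61 ≡ 61 (mod 100).

61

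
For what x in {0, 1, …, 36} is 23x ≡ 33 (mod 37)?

The inverse of 23 mod 37 is 29 (since 23·29 = 667 ≡ 1).
So x ≡ 29·33 = 957 ≡ 32 (mod 37).

32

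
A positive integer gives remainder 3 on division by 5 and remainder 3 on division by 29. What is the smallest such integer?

3

Since 29·4 ≡ 1 (mod 5), take x = 3 + 29·((3−3)·4 mod 5) = 3 + 29·0 = 3.
Check: 3 mod 5 = 3, 3 mod 29 = 3.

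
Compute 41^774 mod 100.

61

Square-and-reduce mod 100: 41^1≡41, 41^2≡81, 41^4≡61, 41^8≡21, 41^16≡41, 41^32≡81, 41^64≡61, 41^128≡21, 41^256≡41, 41^512≡81.
Since 774 = 2 + 4 + 256 + 512 in binary, 41^774 ≡ 81·61·41·81 ≡ 61 (mod 100).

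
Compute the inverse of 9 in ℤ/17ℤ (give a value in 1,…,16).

2

17 = 1·9 + 8
9 = 1·8 + 1
8 = 8·1 + 0
Back-substituting gives 9·2 ≡ 1 (mod 17).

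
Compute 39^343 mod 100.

19

Square-and-reduce mod 100: 39^1≡39, 39^2≡21, 39^4≡41, 39^8≡81, 39^16≡61, 39^32≡21, 39^64≡41, 39^128≡81, 39^256≡61.
Since 343 = 1 + 2 + 4 + 16 + 64 + 256 in binary, 39^343 ≡ 39·21·41·61·41·61 ≡ 19 (mod 100).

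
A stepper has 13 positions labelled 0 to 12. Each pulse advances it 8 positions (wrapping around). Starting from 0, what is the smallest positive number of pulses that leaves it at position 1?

8·5 = 40 = 3·13 + 1, so 8⁻¹ ≡ 5 (mod 13).

5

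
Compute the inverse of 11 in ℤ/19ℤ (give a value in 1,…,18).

7

11·7 = 77 = 4·19 + 1, so 11⁻¹ ≡ 7 (mod 19).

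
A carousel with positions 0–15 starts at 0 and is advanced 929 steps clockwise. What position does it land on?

1

929 mod 16 = 1 (since 58·16 = 928).
(0 + 1) mod 16 = 1.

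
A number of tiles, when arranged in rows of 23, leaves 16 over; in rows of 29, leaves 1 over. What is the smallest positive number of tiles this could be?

x ≡ 16 (mod 23) gives x ∈ {16, 39, 62, 85, 108, 131, 154, 177, …}.
The first of these with x mod 29 = 1 is 407.

407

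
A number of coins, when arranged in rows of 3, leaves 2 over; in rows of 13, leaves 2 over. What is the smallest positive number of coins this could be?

2

x ≡ 2 (mod 3) gives x ∈ {2}.
The first of these with x mod 13 = 2 is 2.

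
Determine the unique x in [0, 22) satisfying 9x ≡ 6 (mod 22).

8

9⁻¹ ≡ 5 (mod 22) because 9·5 = 45 = 2·22 + 1.
So x ≡ 5·6 = 30 ≡ 8 (mod 22).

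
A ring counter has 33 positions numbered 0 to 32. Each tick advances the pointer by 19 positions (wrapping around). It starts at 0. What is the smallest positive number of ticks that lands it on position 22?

The inverse of 19 mod 33 is 7 (since 19·7 = 133 ≡ 1).
So x ≡ 7·22 = 154 ≡ 22 (mod 33).
Check: 19·22 = 418 = 12·33 + 22.

22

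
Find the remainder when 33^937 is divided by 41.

2

Successive squares of 33 mod 41: 33^1≡33, 33^2≡23, 33^4≡37, 33^8≡16, 33^16≡10, 33^32≡18, 33^64≡37, 33^128≡16, 33^256≡10, 33^512≡18.
Since 937 = 1 + 8 + 32 + 128 + 256 + 512 in binary, 33^937 ≡ 33·16·18·16·10·18 ≡ 2 (mod 41).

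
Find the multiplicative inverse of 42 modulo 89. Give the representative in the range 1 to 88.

53

42·53 = 2226 = 25·89 + 1, so 42⁻¹ ≡ 53 (mod 89).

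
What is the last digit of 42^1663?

8

Powers of 2 mod 10 repeat with period 4: 2, 4, 8, 6.
1663 mod 4 = 3, so the last digit matches 2^3 = 8.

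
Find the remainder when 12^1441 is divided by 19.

Successive squares of 12 mod 19: 12^1≡12, 12^2≡11, 12^4≡7, 12^8≡11, 12^16≡7, 12^32≡11, 12^64≡7, 12^128≡11, 12^256≡7, 12^512≡11, 12^1024≡7.
Since 1441 = 1 + 32 + 128 + 256 + 1024 in binary, 12^1441 ≡ 12·11·11·7·7 ≡ 12 (mod 19).

12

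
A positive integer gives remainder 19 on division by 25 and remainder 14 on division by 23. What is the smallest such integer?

Since 23·12 ≡ 1 (mod 25), take x = 14 + 23·((19−14)·12 mod 25) = 14 + 23·10 = 244.
Check: 244 mod 25 = 19, 244 mod 23 = 14.

244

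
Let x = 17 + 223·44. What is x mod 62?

33

223·44 = 9812.
9812 − 158·62 = 16, so 9812 ≡ 16 (mod 62).
(17 + 16) mod 62 = 33.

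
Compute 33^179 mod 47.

31

Square-and-reduce mod 47: 33^1≡33, 33^2≡8, 33^4≡17, 33^8≡7, 33^16≡2, 33^32≡4, 33^64≡16, 33^128≡21.
179 = 1 + 2 + 16 + 32 + 128, so 33^179 ≡ 33·8·2·4·21 ≡ 31 (mod 47).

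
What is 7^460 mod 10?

Last digits of 7^n: 7, 9, 3, 1 (period 4).
460 leaves remainder 0 on division by 4, so 7^460 ends in 1.

1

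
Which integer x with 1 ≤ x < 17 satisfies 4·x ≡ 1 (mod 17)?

17 = 4·4 + 1
4 = 4·1 + 0
Back-substituting gives 4·13 ≡ 1 (mod 17).

13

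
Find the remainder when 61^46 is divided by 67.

Successive squares of 61 mod 67: 61^1≡61, 61^2≡36, 61^4≡23, 61^8≡60, 61^16≡49, 61^32≡56.
46 = 2 + 4 + 8 + 32, so 61^46 ≡ 36·23·60·56 ≡ 39 (mod 67).

39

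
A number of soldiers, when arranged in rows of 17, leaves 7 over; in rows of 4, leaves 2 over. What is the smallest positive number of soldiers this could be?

x ≡ 2 (mod 4) gives x ∈ {2, 6, 10, 14, 18, 22, 26, 30, …}.
The first of these with x mod 17 = 7 is 58.

58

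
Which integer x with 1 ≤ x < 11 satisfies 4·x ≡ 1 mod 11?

3

4·3 = 12 = 1·11 + 1, so 4⁻¹ ≡ 3 (mod 11).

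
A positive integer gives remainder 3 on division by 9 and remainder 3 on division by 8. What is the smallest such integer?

x ≡ 3 (mod 8) gives x ∈ {3}.
The first of these with x mod 9 = 3 is 3.

3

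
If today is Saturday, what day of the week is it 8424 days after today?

Tuesday

8424 = 1203·7 + 3, so 8424 mod 7 = 3.
Saturday + 3 days → Tuesday.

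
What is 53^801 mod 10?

3

Last digits of 3^n: 3, 9, 7, 1 (period 4).
801 mod 4 = 1, so the last digit matches 3^1 = 3.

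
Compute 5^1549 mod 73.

68

By repeated squaring mod 73: 5^1≡5, 5^2≡25, 5^4≡41, 5^8≡2, 5^16≡4, 5^32≡16, 5^64≡37, 5^128≡55, 5^256≡32, 5^512≡2, 5^1024≡4.
1549 = 1 + 4 + 8 + 512 + 1024, so 5^1549 ≡ 5·41·2·2·4 ≡ 68 (mod 73).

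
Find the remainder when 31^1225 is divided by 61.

29

Square-and-reduce mod 61: 31^1≡31, 31^2≡46, 31^4≡42, 31^8≡56, 31^16≡25, 31^32≡15, 31^64≡42, 31^128≡56, 31^256≡25, 31^512≡15, 31^1024≡42.
Since 1225 = 1 + 8 + 64 + 128 + 1024 in binary, 31^1225 ≡ 31·56·42·56·42 ≡ 29 (mod 61).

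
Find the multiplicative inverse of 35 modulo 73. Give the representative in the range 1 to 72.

48

73 = 2·35 + 3
35 = 11·3 + 2
3 = 1·2 + 1
2 = 2·1 + 0
Back-substituting gives 35·48 ≡ 1 (mod 73).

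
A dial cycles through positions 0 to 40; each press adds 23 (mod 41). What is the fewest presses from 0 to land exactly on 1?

25

23·25 = 575 = 14·41 + 1, so 23⁻¹ ≡ 25 (mod 41).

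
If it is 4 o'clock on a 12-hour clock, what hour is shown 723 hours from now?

723 mod 12 = 3 (since 60·12 = 720).
4 + 3 → 7 on a 12-hour dial.

7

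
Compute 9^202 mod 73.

64

Square-and-reduce mod 73: 9^1≡9, 9^2≡8, 9^4≡64, 9^8≡8, 9^16≡64, 9^32≡8, 9^64≡64, 9^128≡8.
202 = 2 + 8 + 64 + 128, so 9^202 ≡ 8·8·64·8 ≡ 64 (mod 73).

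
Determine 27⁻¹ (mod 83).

83 = 3·27 + 2
27 = 13·2 + 1
2 = 2·1 + 0
Back-substituting gives 27·40 ≡ 1 (mod 83).

40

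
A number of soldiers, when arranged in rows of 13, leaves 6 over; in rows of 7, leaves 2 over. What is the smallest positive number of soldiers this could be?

x ≡ 2 (mod 7) gives x ∈ {2, 9, 16, 23, 30, 37, 44, 51, …}.
The first of these with x mod 13 = 6 is 58.

58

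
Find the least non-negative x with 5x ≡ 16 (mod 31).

The inverse of 5 mod 31 is 25 (since 5·25 = 125 ≡ 1).
Multiplying both sides by 25: x ≡ 25·16 = 400 ≡ 28 (mod 31).
Check: 5·28 = 140 = 4·31 + 16.

28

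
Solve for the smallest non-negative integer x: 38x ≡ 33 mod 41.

30

The inverse of 38 mod 41 is 27 (since 38·27 = 1026 ≡ 1).
So x ≡ 27·33 = 891 ≡ 30 (mod 41).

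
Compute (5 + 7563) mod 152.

120

7563 mod 152 = 115 (since 49·152 = 7448).
(5 + 115) mod 152 = 120.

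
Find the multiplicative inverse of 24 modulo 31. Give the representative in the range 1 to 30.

24·22 = 528 = 17·31 + 1, so 24⁻¹ ≡ 22 (mod 31).

22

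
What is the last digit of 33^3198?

Last digits of 3^n: 3, 9, 7, 1 (period 4).
3198 leaves remainder 2 on division by 4, so 33^3198 ends in 9.

9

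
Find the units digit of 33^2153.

Powers of 3 mod 10 repeat with period 4: 3, 9, 7, 1.
2153 mod 4 = 1, so the last digit matches 3^1 = 3.

3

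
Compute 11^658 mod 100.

81

Square-and-reduce mod 100: 11^1≡11, 11^2≡21, 11^4≡41, 11^8≡81, 11^16≡61, 11^32≡21, 11^64≡41, 11^128≡81, 11^256≡61, 11^512≡21.
658 = 2 + 16 + 128 + 512, so 11^658 ≡ 21·61·81·21 ≡ 81 (mod 100).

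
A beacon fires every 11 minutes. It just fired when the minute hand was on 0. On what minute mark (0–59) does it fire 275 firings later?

25

275·11 = 3025.
3025 = 50·60 + 25, so 3025 mod 60 = 25.
(0 + 25) mod 60 = 25.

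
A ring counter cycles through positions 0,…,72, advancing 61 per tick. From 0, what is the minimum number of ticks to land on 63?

13

The inverse of 61 mod 73 is 6 (since 61·6 = 366 ≡ 1).
Multiplying both sides by 6: x ≡ 6·63 = 378 ≡ 13 (mod 73).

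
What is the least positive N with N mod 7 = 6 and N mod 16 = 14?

Since 16·4 ≡ 1 (mod 7), take x = 14 + 16·((6−14)·4 mod 7) = 14 + 16·3 = 62.
Check: 62 mod 7 = 6, 62 mod 16 = 14.

62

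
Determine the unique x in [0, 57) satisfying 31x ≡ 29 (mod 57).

23

31⁻¹ ≡ 46 (mod 57) because 31·46 = 1426 = 25·57 + 1.
Multiplying both sides by 46: x ≡ 46·29 = 1334 ≡ 23 (mod 57).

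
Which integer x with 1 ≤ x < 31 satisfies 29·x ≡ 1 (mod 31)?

29·15 = 435 = 14·31 + 1, so 29⁻¹ ≡ 15 (mod 31).

15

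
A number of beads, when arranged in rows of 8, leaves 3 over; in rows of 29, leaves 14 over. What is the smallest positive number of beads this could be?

Since 29·5 ≡ 1 (mod 8), take x = 14 + 29·((3−14)·5 mod 8) = 14 + 29·1 = 43.
Check: 43 mod 8 = 3, 43 mod 29 = 14.

43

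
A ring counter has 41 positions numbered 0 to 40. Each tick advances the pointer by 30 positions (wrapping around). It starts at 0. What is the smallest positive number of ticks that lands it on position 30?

30⁻¹ ≡ 26 (mod 41) because 30·26 = 780 = 19·41 + 1.
So x ≡ 26·30 = 780 ≡ 1 (mod 41).

1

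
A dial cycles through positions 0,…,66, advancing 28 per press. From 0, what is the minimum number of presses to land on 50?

64

The inverse of 28 mod 67 is 12 (since 28·12 = 336 ≡ 1).
So x ≡ 12·50 = 600 ≡ 64 (mod 67).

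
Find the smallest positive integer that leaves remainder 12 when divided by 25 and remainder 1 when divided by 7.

162

Since 7·18 ≡ 1 (mod 25), take x = 1 + 7·((12−1)·18 mod 25) = 1 + 7·23 = 162.
Check: 162 mod 25 = 12, 162 mod 7 = 1.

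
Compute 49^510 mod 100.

1

Square-and-reduce mod 100: 49^1≡49, 49^2≡1, 49^4≡1, 49^8≡1, 49^16≡1, 49^32≡1, 49^64≡1, 49^128≡1, 49^256≡1.
510 = 2 + 4 + 8 + 16 + 32 + 64 + 128 + 256, so 49^510 ≡ 1·1·1·1·1·1·1·1 ≡ 1 (mod 100).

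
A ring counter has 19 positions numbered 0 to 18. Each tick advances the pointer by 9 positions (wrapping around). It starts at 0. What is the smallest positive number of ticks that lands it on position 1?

17

The inverse of 9 mod 19 is 17 (since 9·17 = 153 ≡ 1).
So x ≡ 17·1 = 17 ≡ 17 (mod 19).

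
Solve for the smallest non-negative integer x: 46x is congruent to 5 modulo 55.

30

The inverse of 46 mod 55 is 6 (since 46·6 = 276 ≡ 1).
So x ≡ 6·5 = 30 ≡ 30 (mod 55).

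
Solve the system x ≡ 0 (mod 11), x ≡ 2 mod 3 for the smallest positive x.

11

Since 3·4 ≡ 1 (mod 11), take x = 2 + 3·((0−2)·4 mod 11) = 2 + 3·3 = 11.
Check: 11 mod 11 = 0, 11 mod 3 = 2.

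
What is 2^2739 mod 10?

The units digit of 2^n cycles with period 4: 2, 4, 8, 6, …
2739 mod 4 = 3, so the last digit matches 2^3 = 8.

8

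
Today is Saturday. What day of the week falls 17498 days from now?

Dividing 17498 by 7 gives quotient 2499 and remainder 5.
Saturday + 5 days → Thursday.

Thursday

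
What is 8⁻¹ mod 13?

5

8·5 = 40 = 3·13 + 1, so 8⁻¹ ≡ 5 (mod 13).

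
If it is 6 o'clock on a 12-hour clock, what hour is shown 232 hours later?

10

Dividing 232 by 12 gives quotient 19 and remainder 4.
6 + 4 → 10 on a 12-hour dial.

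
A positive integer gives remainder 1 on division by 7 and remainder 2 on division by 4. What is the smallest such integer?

Since 4·2 ≡ 1 (mod 7), take x = 2 + 4·((1−2)·2 mod 7) = 2 + 4·5 = 22.
Check: 22 mod 7 = 1, 22 mod 4 = 2.

22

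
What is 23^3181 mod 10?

Powers of 3 mod 10 repeat with period 4: 3, 9, 7, 1.
3181 mod 4 = 1, so the last digit matches 3^1 = 3.

3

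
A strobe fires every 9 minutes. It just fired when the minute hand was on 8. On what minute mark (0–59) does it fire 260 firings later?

8

260·9 = 2340.
2340 − 39·60 = 0, so 2340 ≡ 0 (mod 60).
(8 + 0) mod 60 = 8.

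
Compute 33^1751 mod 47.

By repeated squaring mod 47: 33^1≡33, 33^2≡8, 33^4≡17, 33^8≡7, 33^16≡2, 33^32≡4, 33^64≡16, 33^128≡21, 33^256≡18, 33^512≡42, 33^1024≡25.
Since 1751 = 1 + 2 + 4 + 16 + 64 + 128 + 512 + 1024 in binary, 33^1751 ≡ 33·8·17·2·16·21·42·25 ≡ 29 (mod 47).

29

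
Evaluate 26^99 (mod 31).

Square-and-reduce mod 31: 26^1≡26, 26^2≡25, 26^4≡5, 26^8≡25, 26^16≡5, 26^32≡25, 26^64≡5.
Since 99 = 1 + 2 + 32 + 64 in binary, 26^99 ≡ 26·25·25·5 ≡ 30 (mod 31).

30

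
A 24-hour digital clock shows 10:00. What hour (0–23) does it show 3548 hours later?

6

3548 − 147·24 = 20, so 3548 ≡ 20 (mod 24).
(10 + 20) mod 24 = 6.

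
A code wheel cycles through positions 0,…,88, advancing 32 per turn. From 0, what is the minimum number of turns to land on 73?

44

32⁻¹ ≡ 64 (mod 89) because 32·64 = 2048 = 23·89 + 1.
So x ≡ 64·73 = 4672 ≡ 44 (mod 89).
Check: 32·44 = 1408 = 15·89 + 73.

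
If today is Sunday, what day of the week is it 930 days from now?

930 = 132·7 + 6, so 930 mod 7 = 6.
Sunday + 6 days → Saturday.

Saturday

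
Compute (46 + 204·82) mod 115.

204·82 = 16728.
16728 − 145·115 = 53, so 16728 ≡ 53 (mod 115).
(46 + 53) mod 115 = 99.

99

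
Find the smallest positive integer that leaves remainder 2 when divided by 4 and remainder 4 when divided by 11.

x ≡ 2 (mod 4) gives x ∈ {2, 6, 10, 14, 18, 22, 26}.
The first of these with x mod 11 = 4 is 26.

26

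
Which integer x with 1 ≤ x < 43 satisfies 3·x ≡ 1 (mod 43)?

29

3·29 = 87 = 2·43 + 1, so 3⁻¹ ≡ 29 (mod 43).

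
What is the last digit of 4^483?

Last digits of 4^n: 4, 6 (period 2).
483 mod 2 = 1, so the last digit matches 4^1 = 4.

4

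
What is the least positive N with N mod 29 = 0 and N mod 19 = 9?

522

Since 19·26 ≡ 1 (mod 29), take x = 9 + 19·((0−9)·26 mod 29) = 9 + 19·27 = 522.
Check: 522 mod 29 = 0, 522 mod 19 = 9.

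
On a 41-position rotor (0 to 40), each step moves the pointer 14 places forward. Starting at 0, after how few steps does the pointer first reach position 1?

14⁻¹ ≡ 3 (mod 41) because 14·3 = 42 = 1·41 + 1.
So x ≡ 3·1 = 3 ≡ 3 (mod 41).
Check: 14·3 = 42 = 1·41 + 1.

3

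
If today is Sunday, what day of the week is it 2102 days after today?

Tuesday

2102 mod 7 = 2 (since 300·7 = 2100).
Sunday + 2 days → Tuesday.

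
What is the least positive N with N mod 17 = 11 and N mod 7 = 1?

Since 7·5 ≡ 1 (mod 17), take x = 1 + 7·((11−1)·5 mod 17) = 1 + 7·16 = 113.
Check: 113 mod 17 = 11, 113 mod 7 = 1.

113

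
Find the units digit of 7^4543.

3

The units digit of 7^n cycles with period 4: 7, 9, 3, 1, …
4543 leaves remainder 3 on division by 4, so 7^4543 ends in 3.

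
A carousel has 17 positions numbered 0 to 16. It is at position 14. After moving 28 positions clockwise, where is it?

28 − 1·17 = 11, so 28 ≡ 11 (mod 17).
(14 + 11) mod 17 = 8.

8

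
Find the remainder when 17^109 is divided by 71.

Square-and-reduce mod 71: 17^1≡17, 17^2≡5, 17^4≡25, 17^8≡57, 17^16≡54, 17^32≡5, 17^64≡25.
Since 109 = 1 + 4 + 8 + 32 + 64 in binary, 17^109 ≡ 17·25·57·5·25 ≡ 46 (mod 71).

46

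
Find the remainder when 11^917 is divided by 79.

By repeated squaring mod 79: 11^1≡11, 11^2≡42, 11^4≡26, 11^8≡44, 11^16≡40, 11^32≡20, 11^64≡5, 11^128≡25, 11^256≡72, 11^512≡49.
917 = 1 + 4 + 16 + 128 + 256 + 512, so 11^917 ≡ 11·26·40·25·72·49 ≡ 13 (mod 79).

13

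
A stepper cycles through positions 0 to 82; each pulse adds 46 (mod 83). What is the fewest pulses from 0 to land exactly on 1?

74

83 = 1·46 + 37
46 = 1·37 + 9
37 = 4·9 + 1
9 = 9·1 + 0
Back-substituting gives 46·74 ≡ 1 (mod 83).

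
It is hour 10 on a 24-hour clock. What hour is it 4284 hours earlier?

4284 mod 24 = 12 (since 178·24 = 4272).
(10 − 12) mod 24 = 22.

22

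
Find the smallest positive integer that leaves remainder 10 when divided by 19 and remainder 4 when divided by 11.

x ≡ 4 (mod 11) gives x ∈ {4, 15, 26, 37, 48}.
The first of these with x mod 19 = 10 is 48.

48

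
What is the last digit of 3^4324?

Last digits of 3^n: 3, 9, 7, 1 (period 4).
4324 leaves remainder 0 on division by 4, so 3^4324 ends in 1.

1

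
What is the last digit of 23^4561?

The units digit of 23^n cycles with period 4: 3, 9, 7, 1, …
4561 mod 4 = 1, so the last digit matches 3^1 = 3.

3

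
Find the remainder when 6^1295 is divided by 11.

By repeated squaring mod 11: 6^1≡6, 6^2≡3, 6^4≡9, 6^8≡4, 6^16≡5, 6^32≡3, 6^64≡9, 6^128≡4, 6^256≡5, 6^512≡3, 6^1024≡9.
1295 = 1 + 2 + 4 + 8 + 256 + 1024, so 6^1295 ≡ 6·3·9·4·5·9 ≡ 10 (mod 11).

10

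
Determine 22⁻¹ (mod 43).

43 = 1·22 + 21
22 = 1·21 + 1
21 = 21·1 + 0
Back-substituting gives 22·2 ≡ 1 (mod 43).

2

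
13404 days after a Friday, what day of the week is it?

Thursday

13404 mod 7 = 6 (since 1914·7 = 13398).
Friday + 6 days → Thursday.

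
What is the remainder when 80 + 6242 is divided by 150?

22

6242 mod 150 = 92 (since 41·150 = 6150).
(80 + 92) mod 150 = 22.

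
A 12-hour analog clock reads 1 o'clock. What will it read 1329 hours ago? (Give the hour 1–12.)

4

1329 − 110·12 = 9, so 1329 ≡ 9 (mod 12).
1 − 9 → 4 on a 12-hour dial.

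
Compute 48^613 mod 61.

Successive squares of 48 mod 61: 48^1≡48, 48^2≡47, 48^4≡13, 48^8≡47, 48^16≡13, 48^32≡47, 48^64≡13, 48^128≡47, 48^256≡13, 48^512≡47.
Since 613 = 1 + 4 + 32 + 64 + 512 in binary, 48^613 ≡ 48·13·47·13·47 ≡ 48 (mod 61).

48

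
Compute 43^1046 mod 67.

24

Square-and-reduce mod 67: 43^1≡43, 43^2≡40, 43^4≡59, 43^8≡64, 43^16≡9, 43^32≡14, 43^64≡62, 43^128≡25, 43^256≡22, 43^512≡15, 43^1024≡24.
1046 = 2 + 4 + 16 + 1024, so 43^1046 ≡ 40·59·9·24 ≡ 24 (mod 67).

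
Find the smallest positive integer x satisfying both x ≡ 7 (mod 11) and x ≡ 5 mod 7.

40

x ≡ 5 (mod 7) gives x ∈ {5, 12, 19, 26, 33, 40}.
The first of these with x mod 11 = 7 is 40.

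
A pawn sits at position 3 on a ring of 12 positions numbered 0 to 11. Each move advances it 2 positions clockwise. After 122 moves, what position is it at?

122·2 = 244.
244 − 20·12 = 4, so 244 ≡ 4 (mod 12).
(3 + 4) mod 12 = 7.

7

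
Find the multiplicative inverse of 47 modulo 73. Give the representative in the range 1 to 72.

47·14 = 658 = 9·73 + 1, so 47⁻¹ ≡ 14 (mod 73).

14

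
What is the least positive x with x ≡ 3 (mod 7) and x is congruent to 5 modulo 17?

x ≡ 3 (mod 7) gives x ∈ {3, 10, 17, 24, 31, 38, 45, 52, …}.
The first of these with x mod 17 = 5 is 73.

73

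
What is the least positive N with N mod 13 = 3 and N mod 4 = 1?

29

x ≡ 1 (mod 4) gives x ∈ {1, 5, 9, 13, 17, 21, 25, 29}.
The first of these with x mod 13 = 3 is 29.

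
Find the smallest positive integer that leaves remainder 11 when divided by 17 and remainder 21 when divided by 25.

96

x ≡ 11 (mod 17) gives x ∈ {11, 28, 45, 62, 79, 96}.
The first of these with x mod 25 = 21 is 96.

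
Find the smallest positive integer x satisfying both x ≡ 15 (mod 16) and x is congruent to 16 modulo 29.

x ≡ 15 (mod 16) gives x ∈ {15, 31, 47, 63, 79, 95, 111, 127, …}.
The first of these with x mod 29 = 16 is 335.

335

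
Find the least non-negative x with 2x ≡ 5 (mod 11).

8

2⁻¹ ≡ 6 (mod 11) because 2·6 = 12 = 1·11 + 1.
So x ≡ 6·5 = 30 ≡ 8 (mod 11).
Check: 2·8 = 16 = 1·11 + 5.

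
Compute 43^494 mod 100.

49

Square-and-reduce mod 100: 43^1≡43, 43^2≡49, 43^4≡1, 43^8≡1, 43^16≡1, 43^32≡1, 43^64≡1, 43^128≡1, 43^256≡1.
494 = 2 + 4 + 8 + 32 + 64 + 128 + 256, so 43^494 ≡ 49·1·1·1·1·1·1 ≡ 49 (mod 100).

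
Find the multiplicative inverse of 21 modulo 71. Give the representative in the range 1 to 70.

21·44 = 924 = 13·71 + 1, so 21⁻¹ ≡ 44 (mod 71).

44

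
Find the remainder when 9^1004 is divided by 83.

Successive squares of 9 mod 83: 9^1≡9, 9^2≡81, 9^4≡4, 9^8≡16, 9^16≡7, 9^32≡49, 9^64≡77, 9^128≡36, 9^256≡51, 9^512≡28.
Since 1004 = 4 + 8 + 32 + 64 + 128 + 256 + 512 in binary, 9^1004 ≡ 4·16·49·77·36·51·28 ≡ 28 (mod 83).

28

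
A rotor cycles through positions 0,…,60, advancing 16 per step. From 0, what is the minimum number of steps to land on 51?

The inverse of 16 mod 61 is 42 (since 16·42 = 672 ≡ 1).
So x ≡ 42·51 = 2142 ≡ 7 (mod 61).
Check: 16·7 = 112 = 1·61 + 51.

7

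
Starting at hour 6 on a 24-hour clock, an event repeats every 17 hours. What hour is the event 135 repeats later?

135·17 = 2295.
2295 mod 24 = 15 (since 95·24 = 2280).
(6 + 15) mod 24 = 21.

21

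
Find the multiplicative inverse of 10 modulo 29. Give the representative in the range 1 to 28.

3

29 = 2·10 + 9
10 = 1·9 + 1
9 = 9·1 + 0
Back-substituting gives 10·3 ≡ 1 (mod 29).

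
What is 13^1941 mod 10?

3

Powers of 3 mod 10 repeat with period 4: 3, 9, 7, 1.
1941 mod 4 = 1, so the last digit matches 3^1 = 3.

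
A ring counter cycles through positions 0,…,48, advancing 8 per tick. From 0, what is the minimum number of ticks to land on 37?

8⁻¹ ≡ 43 (mod 49) because 8·43 = 344 = 7·49 + 1.
Multiplying both sides by 43: x ≡ 43·37 = 1591 ≡ 23 (mod 49).
Check: 8·23 = 184 = 3·49 + 37.

23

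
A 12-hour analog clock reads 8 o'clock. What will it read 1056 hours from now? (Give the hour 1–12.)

8

Dividing 1056 by 12 gives quotient 88 and remainder 0.
8 + 0 → 8 on a 12-hour dial.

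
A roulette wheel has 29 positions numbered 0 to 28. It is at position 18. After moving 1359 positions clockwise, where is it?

14

1359 = 46·29 + 25, so 1359 mod 29 = 25.
(18 + 25) mod 29 = 14.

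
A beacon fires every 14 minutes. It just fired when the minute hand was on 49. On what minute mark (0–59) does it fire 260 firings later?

260·14 = 3640.
3640 mod 60 = 40 (since 60·60 = 3600).
(49 + 40) mod 60 = 29.

29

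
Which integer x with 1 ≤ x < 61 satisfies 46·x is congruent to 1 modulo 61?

61 = 1·46 + 15
46 = 3·15 + 1
15 = 15·1 + 0
Back-substituting gives 46·4 ≡ 1 (mod 61).

4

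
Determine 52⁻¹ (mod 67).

67 = 1·52 + 15
52 = 3·15 + 7
15 = 2·7 + 1
7 = 7·1 + 0
Back-substituting gives 52·58 ≡ 1 (mod 67).

58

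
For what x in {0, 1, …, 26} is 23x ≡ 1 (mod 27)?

20

23⁻¹ ≡ 20 (mod 27) because 23·20 = 460 = 17·27 + 1.
So x ≡ 20·1 = 20 ≡ 20 (mod 27).
Check: 23·20 = 460 = 17·27 + 1.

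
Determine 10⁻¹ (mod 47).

33

10·33 = 330 = 7·47 + 1, so 10⁻¹ ≡ 33 (mod 47).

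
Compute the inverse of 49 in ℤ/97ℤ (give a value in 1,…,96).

97 = 1·49 + 48
49 = 1·48 + 1
48 = 48·1 + 0
Back-substituting gives 49·2 ≡ 1 (mod 97).

2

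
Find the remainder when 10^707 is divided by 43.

Square-and-reduce mod 43: 10^1≡10, 10^2≡14, 10^4≡24, 10^8≡17, 10^16≡31, 10^32≡15, 10^64≡10, 10^128≡14, 10^256≡24, 10^512≡17.
707 = 1 + 2 + 64 + 128 + 512, so 10^707 ≡ 10·14·10·14·17 ≡ 36 (mod 43).

36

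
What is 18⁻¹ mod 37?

37 = 2·18 + 1
18 = 18·1 + 0
Back-substituting gives 18·35 ≡ 1 (mod 37).

35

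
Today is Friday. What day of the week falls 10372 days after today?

Dividing 10372 by 7 gives quotient 1481 and remainder 5.
Friday + 5 days → Wednesday.

Wednesday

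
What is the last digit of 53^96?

1

The units digit of 53^n cycles with period 4: 3, 9, 7, 1, …
96 leaves remainder 0 on division by 4, so 53^96 ends in 1.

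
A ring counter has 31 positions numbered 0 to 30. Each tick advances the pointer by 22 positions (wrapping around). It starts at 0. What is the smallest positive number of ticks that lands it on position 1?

24

22⁻¹ ≡ 24 (mod 31) because 22·24 = 528 = 17·31 + 1.
So x ≡ 24·1 = 24 ≡ 24 (mod 31).
Check: 22·24 = 528 = 17·31 + 1.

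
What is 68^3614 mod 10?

Last digits of 8^n: 8, 4, 2, 6 (period 4).
3614 leaves remainder 2 on division by 4, so 68^3614 ends in 4.

4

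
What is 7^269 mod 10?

Last digits of 7^n: 7, 9, 3, 1 (period 4).
269 leaves remainder 1 on division by 4, so 7^269 ends in 7.

7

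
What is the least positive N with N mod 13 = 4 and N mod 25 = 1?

x ≡ 4 (mod 13) gives x ∈ {4, 17, 30, 43, 56, 69, 82, 95, …}.
The first of these with x mod 25 = 1 is 251.

251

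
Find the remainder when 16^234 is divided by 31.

Square-and-reduce mod 31: 16^1≡16, 16^2≡8, 16^4≡2, 16^8≡4, 16^16≡16, 16^32≡8, 16^64≡2, 16^128≡4.
234 = 2 + 8 + 32 + 64 + 128, so 16^234 ≡ 8·4·8·2·4 ≡ 2 (mod 31).

2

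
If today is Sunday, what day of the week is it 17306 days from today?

17306 mod 7 = 2 (since 2472·7 = 17304).
Sunday + 2 days → Tuesday.

Tuesday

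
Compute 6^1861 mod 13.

Successive squares of 6 mod 13: 6^1≡6, 6^2≡10, 6^4≡9, 6^8≡3, 6^16≡9, 6^32≡3, 6^64≡9, 6^128≡3, 6^256≡9, 6^512≡3, 6^1024≡9.
1861 = 1 + 4 + 64 + 256 + 512 + 1024, so 6^1861 ≡ 6·9·9·9·3·9 ≡ 6 (mod 13).

6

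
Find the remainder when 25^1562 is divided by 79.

Square-and-reduce mod 79: 25^1≡25, 25^2≡72, 25^4≡49, 25^8≡31, 25^16≡13, 25^32≡11, 25^64≡42, 25^128≡26, 25^256≡44, 25^512≡40, 25^1024≡20.
Since 1562 = 2 + 8 + 16 + 512 + 1024 in binary, 25^1562 ≡ 72·31·13·40·20 ≡ 72 (mod 79).

72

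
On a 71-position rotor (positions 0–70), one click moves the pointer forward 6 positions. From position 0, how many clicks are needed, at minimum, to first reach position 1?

71 = 11·6 + 5
6 = 1·5 + 1
5 = 5·1 + 0
Back-substituting gives 6·12 ≡ 1 (mod 71).

12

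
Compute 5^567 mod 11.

3

Square-and-reduce mod 11: 5^1≡5, 5^2≡3, 5^4≡9, 5^8≡4, 5^16≡5, 5^32≡3, 5^64≡9, 5^128≡4, 5^256≡5, 5^512≡3.
Since 567 = 1 + 2 + 4 + 16 + 32 + 512 in binary, 5^567 ≡ 5·3·9·5·3·3 ≡ 3 (mod 11).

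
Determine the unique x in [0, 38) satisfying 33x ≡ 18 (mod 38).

33⁻¹ ≡ 15 (mod 38) because 33·15 = 495 = 13·38 + 1.
Multiplying both sides by 15: x ≡ 15·18 = 270 ≡ 4 (mod 38).

4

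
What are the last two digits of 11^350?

01

By repeated squaring mod 100: 11^1≡11, 11^2≡21, 11^4≡41, 11^8≡81, 11^16≡61, 11^32≡21, 11^64≡41, 11^128≡81, 11^256≡61.
350 = 2 + 4 + 8 + 16 + 64 + 256, so 11^350 ≡ 21·41·81·61·41·61 ≡ 1 (mod 100).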